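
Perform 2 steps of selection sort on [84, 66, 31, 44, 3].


Initial: [84, 66, 31, 44, 3]
Step 1: min=3 at 4
  Swap: [3, 66, 31, 44, 84]
Step 2: min=31 at 2
  Swap: [3, 31, 66, 44, 84]

After 2 steps: [3, 31, 66, 44, 84]


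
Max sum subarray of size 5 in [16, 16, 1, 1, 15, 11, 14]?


[0:5]: 49
[1:6]: 44
[2:7]: 42

Max: 49 at [0:5]


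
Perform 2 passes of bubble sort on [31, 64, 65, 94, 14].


Initial: [31, 64, 65, 94, 14]
Pass 1: [31, 64, 65, 14, 94] (1 swaps)
Pass 2: [31, 64, 14, 65, 94] (1 swaps)

After 2 passes: [31, 64, 14, 65, 94]


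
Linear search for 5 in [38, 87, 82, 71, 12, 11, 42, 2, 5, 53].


i=0: 38!=5
i=1: 87!=5
i=2: 82!=5
i=3: 71!=5
i=4: 12!=5
i=5: 11!=5
i=6: 42!=5
i=7: 2!=5
i=8: 5==5 found!

Found at 8, 9 comps


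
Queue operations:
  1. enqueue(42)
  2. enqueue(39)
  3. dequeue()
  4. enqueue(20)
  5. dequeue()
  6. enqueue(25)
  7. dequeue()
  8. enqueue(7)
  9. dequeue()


enqueue(42) -> [42]
enqueue(39) -> [42, 39]
dequeue()->42, [39]
enqueue(20) -> [39, 20]
dequeue()->39, [20]
enqueue(25) -> [20, 25]
dequeue()->20, [25]
enqueue(7) -> [25, 7]
dequeue()->25, [7]

Final queue: [7]


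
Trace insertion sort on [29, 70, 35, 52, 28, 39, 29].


Initial: [29, 70, 35, 52, 28, 39, 29]
Insert 70: [29, 70, 35, 52, 28, 39, 29]
Insert 35: [29, 35, 70, 52, 28, 39, 29]
Insert 52: [29, 35, 52, 70, 28, 39, 29]
Insert 28: [28, 29, 35, 52, 70, 39, 29]
Insert 39: [28, 29, 35, 39, 52, 70, 29]
Insert 29: [28, 29, 29, 35, 39, 52, 70]

Sorted: [28, 29, 29, 35, 39, 52, 70]


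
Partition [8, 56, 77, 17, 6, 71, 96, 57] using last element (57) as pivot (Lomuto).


Pivot: 57
  8 <= 57: advance i (no swap)
  56 <= 57: advance i (no swap)
  17 <= 57: swap -> [8, 56, 17, 77, 6, 71, 96, 57]
  6 <= 57: swap -> [8, 56, 17, 6, 77, 71, 96, 57]
Place pivot at 4: [8, 56, 17, 6, 57, 71, 96, 77]

Partitioned: [8, 56, 17, 6, 57, 71, 96, 77]


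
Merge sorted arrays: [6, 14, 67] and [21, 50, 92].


Take 6 from A
Take 14 from A
Take 21 from B
Take 50 from B
Take 67 from A

Merged: [6, 14, 21, 50, 67, 92]


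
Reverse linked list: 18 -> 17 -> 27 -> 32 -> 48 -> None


Step 1: curr=18, set curr.next=prev(None) | reversed so far: 18
Step 2: curr=17, set curr.next=prev(18) | reversed so far: 17 -> 18
Step 3: curr=27, set curr.next=prev(17) | reversed so far: 27 -> 17 -> 18
Step 4: curr=32, set curr.next=prev(27) | reversed so far: 32 -> 27 -> 17 -> 18
Step 5: curr=48, set curr.next=prev(32) | reversed so far: 48 -> 32 -> 27 -> 17 -> 18

48 -> 32 -> 27 -> 17 -> 18 -> None


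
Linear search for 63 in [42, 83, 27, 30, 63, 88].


i=0: 42!=63
i=1: 83!=63
i=2: 27!=63
i=3: 30!=63
i=4: 63==63 found!

Found at 4, 5 comps


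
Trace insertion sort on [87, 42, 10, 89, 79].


Initial: [87, 42, 10, 89, 79]
Insert 42: [42, 87, 10, 89, 79]
Insert 10: [10, 42, 87, 89, 79]
Insert 89: [10, 42, 87, 89, 79]
Insert 79: [10, 42, 79, 87, 89]

Sorted: [10, 42, 79, 87, 89]


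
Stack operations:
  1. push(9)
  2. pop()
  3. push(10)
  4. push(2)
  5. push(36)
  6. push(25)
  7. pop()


push(9) -> [9]
pop()->9, []
push(10) -> [10]
push(2) -> [10, 2]
push(36) -> [10, 2, 36]
push(25) -> [10, 2, 36, 25]
pop()->25, [10, 2, 36]

Final stack: [10, 2, 36]


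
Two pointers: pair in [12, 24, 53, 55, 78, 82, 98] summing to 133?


lo=0(12)+hi=6(98)=110
lo=1(24)+hi=6(98)=122
lo=2(53)+hi=6(98)=151
lo=2(53)+hi=5(82)=135
lo=2(53)+hi=4(78)=131
lo=3(55)+hi=4(78)=133

Yes: 55+78=133


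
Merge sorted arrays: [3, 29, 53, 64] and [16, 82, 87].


Take 3 from A
Take 16 from B
Take 29 from A
Take 53 from A
Take 64 from A

Merged: [3, 16, 29, 53, 64, 82, 87]


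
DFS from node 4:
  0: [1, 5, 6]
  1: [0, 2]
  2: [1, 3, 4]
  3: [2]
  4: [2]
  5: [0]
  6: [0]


Visit 4, push [2]
Visit 2, push [3, 1]
Visit 1, push [0]
Visit 0, push [6, 5]
Visit 5, push []
Visit 6, push []
Visit 3, push []

DFS order: [4, 2, 1, 0, 5, 6, 3]


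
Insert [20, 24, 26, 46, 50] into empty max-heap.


Insert 20: [20]
Insert 24: [24, 20]
Insert 26: [26, 20, 24]
Insert 46: [46, 26, 24, 20]
Insert 50: [50, 46, 24, 20, 26]

Final heap: [50, 46, 24, 20, 26]


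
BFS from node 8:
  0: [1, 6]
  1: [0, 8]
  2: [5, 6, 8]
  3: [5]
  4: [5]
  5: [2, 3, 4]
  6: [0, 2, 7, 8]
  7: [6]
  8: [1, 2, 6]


Visit 8, enqueue [1, 2, 6]
Visit 1, enqueue [0]
Visit 2, enqueue [5]
Visit 6, enqueue [7]
Visit 0, enqueue []
Visit 5, enqueue [3, 4]
Visit 7, enqueue []
Visit 3, enqueue []
Visit 4, enqueue []

BFS order: [8, 1, 2, 6, 0, 5, 7, 3, 4]


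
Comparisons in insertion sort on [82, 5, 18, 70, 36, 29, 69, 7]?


Algorithm: insertion sort
Input: [82, 5, 18, 70, 36, 29, 69, 7]
Sorted: [5, 7, 18, 29, 36, 69, 70, 82]

22


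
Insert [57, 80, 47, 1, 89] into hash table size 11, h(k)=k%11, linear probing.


Insert 57: h=2 -> slot 2
Insert 80: h=3 -> slot 3
Insert 47: h=3, 1 probes -> slot 4
Insert 1: h=1 -> slot 1
Insert 89: h=1, 4 probes -> slot 5

Table: [None, 1, 57, 80, 47, 89, None, None, None, None, None]


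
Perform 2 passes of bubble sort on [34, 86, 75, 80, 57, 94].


Initial: [34, 86, 75, 80, 57, 94]
Pass 1: [34, 75, 80, 57, 86, 94] (3 swaps)
Pass 2: [34, 75, 57, 80, 86, 94] (1 swaps)

After 2 passes: [34, 75, 57, 80, 86, 94]


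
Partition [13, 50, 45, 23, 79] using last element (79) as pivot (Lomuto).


Pivot: 79
  13 <= 79: advance i (no swap)
  50 <= 79: advance i (no swap)
  45 <= 79: advance i (no swap)
  23 <= 79: advance i (no swap)
Place pivot at 4: [13, 50, 45, 23, 79]

Partitioned: [13, 50, 45, 23, 79]


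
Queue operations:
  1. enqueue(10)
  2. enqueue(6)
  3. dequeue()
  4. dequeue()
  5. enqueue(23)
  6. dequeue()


enqueue(10) -> [10]
enqueue(6) -> [10, 6]
dequeue()->10, [6]
dequeue()->6, []
enqueue(23) -> [23]
dequeue()->23, []

Final queue: []


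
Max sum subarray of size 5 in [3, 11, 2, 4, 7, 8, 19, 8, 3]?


[0:5]: 27
[1:6]: 32
[2:7]: 40
[3:8]: 46
[4:9]: 45

Max: 46 at [3:8]


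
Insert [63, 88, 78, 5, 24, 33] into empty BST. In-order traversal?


Insert 63: root
Insert 88: R from 63
Insert 78: R from 63 -> L from 88
Insert 5: L from 63
Insert 24: L from 63 -> R from 5
Insert 33: L from 63 -> R from 5 -> R from 24

In-order: [5, 24, 33, 63, 78, 88]


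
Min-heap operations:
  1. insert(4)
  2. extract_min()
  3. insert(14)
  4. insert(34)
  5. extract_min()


insert(4) -> [4]
extract_min()->4, []
insert(14) -> [14]
insert(34) -> [14, 34]
extract_min()->14, [34]

Final heap: [34]


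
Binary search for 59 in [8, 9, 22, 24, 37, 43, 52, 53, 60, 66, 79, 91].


Step 1: lo=0, hi=11, mid=5, val=43
Step 2: lo=6, hi=11, mid=8, val=60
Step 3: lo=6, hi=7, mid=6, val=52
Step 4: lo=7, hi=7, mid=7, val=53

Not found


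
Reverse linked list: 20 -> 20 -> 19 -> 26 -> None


Step 1: curr=20, set curr.next=prev(None) | reversed so far: 20
Step 2: curr=20, set curr.next=prev(20) | reversed so far: 20 -> 20
Step 3: curr=19, set curr.next=prev(20) | reversed so far: 19 -> 20 -> 20
Step 4: curr=26, set curr.next=prev(19) | reversed so far: 26 -> 19 -> 20 -> 20

26 -> 19 -> 20 -> 20 -> None


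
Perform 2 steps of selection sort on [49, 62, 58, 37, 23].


Initial: [49, 62, 58, 37, 23]
Step 1: min=23 at 4
  Swap: [23, 62, 58, 37, 49]
Step 2: min=37 at 3
  Swap: [23, 37, 58, 62, 49]

After 2 steps: [23, 37, 58, 62, 49]


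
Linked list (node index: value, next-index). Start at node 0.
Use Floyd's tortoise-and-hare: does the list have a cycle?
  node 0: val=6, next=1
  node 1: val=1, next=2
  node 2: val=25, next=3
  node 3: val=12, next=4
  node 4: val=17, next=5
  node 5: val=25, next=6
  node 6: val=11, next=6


Floyd's tortoise (slow, +1) and hare (fast, +2):
  init: slow=0, fast=0
  step 1: slow=1, fast=2
  step 2: slow=2, fast=4
  step 3: slow=3, fast=6
  step 4: slow=4, fast=6
  step 5: slow=5, fast=6
  step 6: slow=6, fast=6
  slow == fast at node 6: cycle detected

Cycle: yes


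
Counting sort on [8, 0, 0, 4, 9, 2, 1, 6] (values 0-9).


Input: [8, 0, 0, 4, 9, 2, 1, 6]
Counts: [2, 1, 1, 0, 1, 0, 1, 0, 1, 1]

Sorted: [0, 0, 1, 2, 4, 6, 8, 9]


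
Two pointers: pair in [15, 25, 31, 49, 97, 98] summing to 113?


lo=0(15)+hi=5(98)=113

Yes: 15+98=113


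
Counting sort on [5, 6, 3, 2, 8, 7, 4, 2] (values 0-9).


Input: [5, 6, 3, 2, 8, 7, 4, 2]
Counts: [0, 0, 2, 1, 1, 1, 1, 1, 1, 0]

Sorted: [2, 2, 3, 4, 5, 6, 7, 8]


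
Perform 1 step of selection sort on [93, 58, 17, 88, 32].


Initial: [93, 58, 17, 88, 32]
Step 1: min=17 at 2
  Swap: [17, 58, 93, 88, 32]

After 1 step: [17, 58, 93, 88, 32]


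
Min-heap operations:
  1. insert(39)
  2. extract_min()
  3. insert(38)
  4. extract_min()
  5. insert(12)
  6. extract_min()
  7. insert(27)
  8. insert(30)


insert(39) -> [39]
extract_min()->39, []
insert(38) -> [38]
extract_min()->38, []
insert(12) -> [12]
extract_min()->12, []
insert(27) -> [27]
insert(30) -> [27, 30]

Final heap: [27, 30]


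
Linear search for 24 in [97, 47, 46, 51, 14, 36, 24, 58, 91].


i=0: 97!=24
i=1: 47!=24
i=2: 46!=24
i=3: 51!=24
i=4: 14!=24
i=5: 36!=24
i=6: 24==24 found!

Found at 6, 7 comps


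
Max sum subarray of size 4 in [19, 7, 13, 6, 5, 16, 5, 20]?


[0:4]: 45
[1:5]: 31
[2:6]: 40
[3:7]: 32
[4:8]: 46

Max: 46 at [4:8]


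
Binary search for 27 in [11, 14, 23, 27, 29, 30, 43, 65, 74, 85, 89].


Step 1: lo=0, hi=10, mid=5, val=30
Step 2: lo=0, hi=4, mid=2, val=23
Step 3: lo=3, hi=4, mid=3, val=27

Found at index 3


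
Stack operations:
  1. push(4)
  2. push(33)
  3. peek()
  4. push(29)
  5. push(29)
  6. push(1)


push(4) -> [4]
push(33) -> [4, 33]
peek()->33
push(29) -> [4, 33, 29]
push(29) -> [4, 33, 29, 29]
push(1) -> [4, 33, 29, 29, 1]

Final stack: [4, 33, 29, 29, 1]


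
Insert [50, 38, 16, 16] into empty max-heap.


Insert 50: [50]
Insert 38: [50, 38]
Insert 16: [50, 38, 16]
Insert 16: [50, 38, 16, 16]

Final heap: [50, 38, 16, 16]


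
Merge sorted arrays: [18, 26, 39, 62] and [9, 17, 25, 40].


Take 9 from B
Take 17 from B
Take 18 from A
Take 25 from B
Take 26 from A
Take 39 from A
Take 40 from B

Merged: [9, 17, 18, 25, 26, 39, 40, 62]


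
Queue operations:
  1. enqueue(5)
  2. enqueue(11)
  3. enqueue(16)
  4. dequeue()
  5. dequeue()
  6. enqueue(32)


enqueue(5) -> [5]
enqueue(11) -> [5, 11]
enqueue(16) -> [5, 11, 16]
dequeue()->5, [11, 16]
dequeue()->11, [16]
enqueue(32) -> [16, 32]

Final queue: [16, 32]


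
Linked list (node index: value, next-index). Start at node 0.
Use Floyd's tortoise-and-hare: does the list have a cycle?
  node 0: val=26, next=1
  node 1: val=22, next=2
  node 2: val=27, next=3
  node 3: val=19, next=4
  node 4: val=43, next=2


Floyd's tortoise (slow, +1) and hare (fast, +2):
  init: slow=0, fast=0
  step 1: slow=1, fast=2
  step 2: slow=2, fast=4
  step 3: slow=3, fast=3
  slow == fast at node 3: cycle detected

Cycle: yes


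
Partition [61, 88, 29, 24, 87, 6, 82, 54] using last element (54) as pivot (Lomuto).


Pivot: 54
  29 <= 54: swap -> [29, 88, 61, 24, 87, 6, 82, 54]
  24 <= 54: swap -> [29, 24, 61, 88, 87, 6, 82, 54]
  6 <= 54: swap -> [29, 24, 6, 88, 87, 61, 82, 54]
Place pivot at 3: [29, 24, 6, 54, 87, 61, 82, 88]

Partitioned: [29, 24, 6, 54, 87, 61, 82, 88]


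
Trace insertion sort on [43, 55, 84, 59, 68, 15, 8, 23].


Initial: [43, 55, 84, 59, 68, 15, 8, 23]
Insert 55: [43, 55, 84, 59, 68, 15, 8, 23]
Insert 84: [43, 55, 84, 59, 68, 15, 8, 23]
Insert 59: [43, 55, 59, 84, 68, 15, 8, 23]
Insert 68: [43, 55, 59, 68, 84, 15, 8, 23]
Insert 15: [15, 43, 55, 59, 68, 84, 8, 23]
Insert 8: [8, 15, 43, 55, 59, 68, 84, 23]
Insert 23: [8, 15, 23, 43, 55, 59, 68, 84]

Sorted: [8, 15, 23, 43, 55, 59, 68, 84]


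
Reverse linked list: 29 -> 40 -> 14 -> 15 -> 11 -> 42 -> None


Step 1: curr=29, set curr.next=prev(None) | reversed so far: 29
Step 2: curr=40, set curr.next=prev(29) | reversed so far: 40 -> 29
Step 3: curr=14, set curr.next=prev(40) | reversed so far: 14 -> 40 -> 29
Step 4: curr=15, set curr.next=prev(14) | reversed so far: 15 -> 14 -> 40 -> 29
Step 5: curr=11, set curr.next=prev(15) | reversed so far: 11 -> 15 -> 14 -> 40 -> 29
Step 6: curr=42, set curr.next=prev(11) | reversed so far: 42 -> 11 -> 15 -> 14 -> 40 -> 29

42 -> 11 -> 15 -> 14 -> 40 -> 29 -> None


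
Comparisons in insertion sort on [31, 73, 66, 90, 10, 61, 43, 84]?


Algorithm: insertion sort
Input: [31, 73, 66, 90, 10, 61, 43, 84]
Sorted: [10, 31, 43, 61, 66, 73, 84, 90]

19


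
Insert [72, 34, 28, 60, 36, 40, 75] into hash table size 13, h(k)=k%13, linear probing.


Insert 72: h=7 -> slot 7
Insert 34: h=8 -> slot 8
Insert 28: h=2 -> slot 2
Insert 60: h=8, 1 probes -> slot 9
Insert 36: h=10 -> slot 10
Insert 40: h=1 -> slot 1
Insert 75: h=10, 1 probes -> slot 11

Table: [None, 40, 28, None, None, None, None, 72, 34, 60, 36, 75, None]


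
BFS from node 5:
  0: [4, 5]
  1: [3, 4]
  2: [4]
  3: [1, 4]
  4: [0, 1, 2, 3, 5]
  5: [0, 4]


Visit 5, enqueue [0, 4]
Visit 0, enqueue []
Visit 4, enqueue [1, 2, 3]
Visit 1, enqueue []
Visit 2, enqueue []
Visit 3, enqueue []

BFS order: [5, 0, 4, 1, 2, 3]


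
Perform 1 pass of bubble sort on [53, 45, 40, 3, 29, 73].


Initial: [53, 45, 40, 3, 29, 73]
Pass 1: [45, 40, 3, 29, 53, 73] (4 swaps)

After 1 pass: [45, 40, 3, 29, 53, 73]


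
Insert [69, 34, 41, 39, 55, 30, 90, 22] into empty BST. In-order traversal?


Insert 69: root
Insert 34: L from 69
Insert 41: L from 69 -> R from 34
Insert 39: L from 69 -> R from 34 -> L from 41
Insert 55: L from 69 -> R from 34 -> R from 41
Insert 30: L from 69 -> L from 34
Insert 90: R from 69
Insert 22: L from 69 -> L from 34 -> L from 30

In-order: [22, 30, 34, 39, 41, 55, 69, 90]


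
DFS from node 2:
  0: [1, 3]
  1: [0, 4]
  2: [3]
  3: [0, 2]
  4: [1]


Visit 2, push [3]
Visit 3, push [0]
Visit 0, push [1]
Visit 1, push [4]
Visit 4, push []

DFS order: [2, 3, 0, 1, 4]


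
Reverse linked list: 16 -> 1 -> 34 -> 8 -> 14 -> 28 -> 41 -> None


Step 1: curr=16, set curr.next=prev(None) | reversed so far: 16
Step 2: curr=1, set curr.next=prev(16) | reversed so far: 1 -> 16
Step 3: curr=34, set curr.next=prev(1) | reversed so far: 34 -> 1 -> 16
Step 4: curr=8, set curr.next=prev(34) | reversed so far: 8 -> 34 -> 1 -> 16
Step 5: curr=14, set curr.next=prev(8) | reversed so far: 14 -> 8 -> 34 -> 1 -> 16
Step 6: curr=28, set curr.next=prev(14) | reversed so far: 28 -> 14 -> 8 -> 34 -> 1 -> 16
Step 7: curr=41, set curr.next=prev(28) | reversed so far: 41 -> 28 -> 14 -> 8 -> 34 -> 1 -> 16

41 -> 28 -> 14 -> 8 -> 34 -> 1 -> 16 -> None


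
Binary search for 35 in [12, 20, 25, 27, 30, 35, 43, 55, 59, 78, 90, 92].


Step 1: lo=0, hi=11, mid=5, val=35

Found at index 5


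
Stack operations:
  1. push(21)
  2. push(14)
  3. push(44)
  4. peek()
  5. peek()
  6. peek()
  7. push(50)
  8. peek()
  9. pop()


push(21) -> [21]
push(14) -> [21, 14]
push(44) -> [21, 14, 44]
peek()->44
peek()->44
peek()->44
push(50) -> [21, 14, 44, 50]
peek()->50
pop()->50, [21, 14, 44]

Final stack: [21, 14, 44]


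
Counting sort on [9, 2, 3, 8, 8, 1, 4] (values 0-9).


Input: [9, 2, 3, 8, 8, 1, 4]
Counts: [0, 1, 1, 1, 1, 0, 0, 0, 2, 1]

Sorted: [1, 2, 3, 4, 8, 8, 9]


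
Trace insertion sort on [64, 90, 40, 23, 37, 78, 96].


Initial: [64, 90, 40, 23, 37, 78, 96]
Insert 90: [64, 90, 40, 23, 37, 78, 96]
Insert 40: [40, 64, 90, 23, 37, 78, 96]
Insert 23: [23, 40, 64, 90, 37, 78, 96]
Insert 37: [23, 37, 40, 64, 90, 78, 96]
Insert 78: [23, 37, 40, 64, 78, 90, 96]
Insert 96: [23, 37, 40, 64, 78, 90, 96]

Sorted: [23, 37, 40, 64, 78, 90, 96]


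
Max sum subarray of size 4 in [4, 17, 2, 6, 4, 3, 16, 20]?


[0:4]: 29
[1:5]: 29
[2:6]: 15
[3:7]: 29
[4:8]: 43

Max: 43 at [4:8]


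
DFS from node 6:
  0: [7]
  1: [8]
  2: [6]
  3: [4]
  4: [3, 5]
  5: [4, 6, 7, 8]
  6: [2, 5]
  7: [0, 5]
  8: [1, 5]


Visit 6, push [5, 2]
Visit 2, push []
Visit 5, push [8, 7, 4]
Visit 4, push [3]
Visit 3, push []
Visit 7, push [0]
Visit 0, push []
Visit 8, push [1]
Visit 1, push []

DFS order: [6, 2, 5, 4, 3, 7, 0, 8, 1]


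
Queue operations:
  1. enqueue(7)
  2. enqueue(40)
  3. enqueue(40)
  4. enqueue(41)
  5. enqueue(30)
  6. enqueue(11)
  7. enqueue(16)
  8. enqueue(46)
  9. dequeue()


enqueue(7) -> [7]
enqueue(40) -> [7, 40]
enqueue(40) -> [7, 40, 40]
enqueue(41) -> [7, 40, 40, 41]
enqueue(30) -> [7, 40, 40, 41, 30]
enqueue(11) -> [7, 40, 40, 41, 30, 11]
enqueue(16) -> [7, 40, 40, 41, 30, 11, 16]
enqueue(46) -> [7, 40, 40, 41, 30, 11, 16, 46]
dequeue()->7, [40, 40, 41, 30, 11, 16, 46]

Final queue: [40, 40, 41, 30, 11, 16, 46]


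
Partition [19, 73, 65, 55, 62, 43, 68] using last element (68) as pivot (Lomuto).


Pivot: 68
  19 <= 68: advance i (no swap)
  65 <= 68: swap -> [19, 65, 73, 55, 62, 43, 68]
  55 <= 68: swap -> [19, 65, 55, 73, 62, 43, 68]
  62 <= 68: swap -> [19, 65, 55, 62, 73, 43, 68]
  43 <= 68: swap -> [19, 65, 55, 62, 43, 73, 68]
Place pivot at 5: [19, 65, 55, 62, 43, 68, 73]

Partitioned: [19, 65, 55, 62, 43, 68, 73]


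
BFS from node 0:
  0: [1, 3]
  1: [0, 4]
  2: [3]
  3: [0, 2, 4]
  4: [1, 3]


Visit 0, enqueue [1, 3]
Visit 1, enqueue [4]
Visit 3, enqueue [2]
Visit 4, enqueue []
Visit 2, enqueue []

BFS order: [0, 1, 3, 4, 2]


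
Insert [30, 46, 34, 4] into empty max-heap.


Insert 30: [30]
Insert 46: [46, 30]
Insert 34: [46, 30, 34]
Insert 4: [46, 30, 34, 4]

Final heap: [46, 30, 34, 4]


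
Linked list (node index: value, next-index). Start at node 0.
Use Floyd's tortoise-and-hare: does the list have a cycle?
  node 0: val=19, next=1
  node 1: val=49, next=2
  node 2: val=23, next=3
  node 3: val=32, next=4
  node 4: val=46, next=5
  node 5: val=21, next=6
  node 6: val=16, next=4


Floyd's tortoise (slow, +1) and hare (fast, +2):
  init: slow=0, fast=0
  step 1: slow=1, fast=2
  step 2: slow=2, fast=4
  step 3: slow=3, fast=6
  step 4: slow=4, fast=5
  step 5: slow=5, fast=4
  step 6: slow=6, fast=6
  slow == fast at node 6: cycle detected

Cycle: yes


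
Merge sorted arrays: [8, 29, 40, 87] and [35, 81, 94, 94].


Take 8 from A
Take 29 from A
Take 35 from B
Take 40 from A
Take 81 from B
Take 87 from A

Merged: [8, 29, 35, 40, 81, 87, 94, 94]


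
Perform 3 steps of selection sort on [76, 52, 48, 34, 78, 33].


Initial: [76, 52, 48, 34, 78, 33]
Step 1: min=33 at 5
  Swap: [33, 52, 48, 34, 78, 76]
Step 2: min=34 at 3
  Swap: [33, 34, 48, 52, 78, 76]
Step 3: min=48 at 2
  Swap: [33, 34, 48, 52, 78, 76]

After 3 steps: [33, 34, 48, 52, 78, 76]


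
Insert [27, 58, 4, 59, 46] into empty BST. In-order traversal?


Insert 27: root
Insert 58: R from 27
Insert 4: L from 27
Insert 59: R from 27 -> R from 58
Insert 46: R from 27 -> L from 58

In-order: [4, 27, 46, 58, 59]


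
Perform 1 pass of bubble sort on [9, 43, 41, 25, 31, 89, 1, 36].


Initial: [9, 43, 41, 25, 31, 89, 1, 36]
Pass 1: [9, 41, 25, 31, 43, 1, 36, 89] (5 swaps)

After 1 pass: [9, 41, 25, 31, 43, 1, 36, 89]


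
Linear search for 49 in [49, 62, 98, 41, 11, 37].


i=0: 49==49 found!

Found at 0, 1 comps


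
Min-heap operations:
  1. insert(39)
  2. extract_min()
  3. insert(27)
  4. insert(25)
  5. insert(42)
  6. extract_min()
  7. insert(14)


insert(39) -> [39]
extract_min()->39, []
insert(27) -> [27]
insert(25) -> [25, 27]
insert(42) -> [25, 27, 42]
extract_min()->25, [27, 42]
insert(14) -> [14, 42, 27]

Final heap: [14, 42, 27]


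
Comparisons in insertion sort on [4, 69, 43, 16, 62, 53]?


Algorithm: insertion sort
Input: [4, 69, 43, 16, 62, 53]
Sorted: [4, 16, 43, 53, 62, 69]

11


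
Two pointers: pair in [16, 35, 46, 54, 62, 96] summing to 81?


lo=0(16)+hi=5(96)=112
lo=0(16)+hi=4(62)=78
lo=1(35)+hi=4(62)=97
lo=1(35)+hi=3(54)=89
lo=1(35)+hi=2(46)=81

Yes: 35+46=81


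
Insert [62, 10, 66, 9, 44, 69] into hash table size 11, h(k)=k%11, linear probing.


Insert 62: h=7 -> slot 7
Insert 10: h=10 -> slot 10
Insert 66: h=0 -> slot 0
Insert 9: h=9 -> slot 9
Insert 44: h=0, 1 probes -> slot 1
Insert 69: h=3 -> slot 3

Table: [66, 44, None, 69, None, None, None, 62, None, 9, 10]


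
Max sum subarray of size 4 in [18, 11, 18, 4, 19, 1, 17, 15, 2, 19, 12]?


[0:4]: 51
[1:5]: 52
[2:6]: 42
[3:7]: 41
[4:8]: 52
[5:9]: 35
[6:10]: 53
[7:11]: 48

Max: 53 at [6:10]


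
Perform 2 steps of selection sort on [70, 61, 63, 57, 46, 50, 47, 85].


Initial: [70, 61, 63, 57, 46, 50, 47, 85]
Step 1: min=46 at 4
  Swap: [46, 61, 63, 57, 70, 50, 47, 85]
Step 2: min=47 at 6
  Swap: [46, 47, 63, 57, 70, 50, 61, 85]

After 2 steps: [46, 47, 63, 57, 70, 50, 61, 85]


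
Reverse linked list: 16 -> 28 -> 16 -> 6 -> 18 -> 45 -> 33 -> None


Step 1: curr=16, set curr.next=prev(None) | reversed so far: 16
Step 2: curr=28, set curr.next=prev(16) | reversed so far: 28 -> 16
Step 3: curr=16, set curr.next=prev(28) | reversed so far: 16 -> 28 -> 16
Step 4: curr=6, set curr.next=prev(16) | reversed so far: 6 -> 16 -> 28 -> 16
Step 5: curr=18, set curr.next=prev(6) | reversed so far: 18 -> 6 -> 16 -> 28 -> 16
Step 6: curr=45, set curr.next=prev(18) | reversed so far: 45 -> 18 -> 6 -> 16 -> 28 -> 16
Step 7: curr=33, set curr.next=prev(45) | reversed so far: 33 -> 45 -> 18 -> 6 -> 16 -> 28 -> 16

33 -> 45 -> 18 -> 6 -> 16 -> 28 -> 16 -> None


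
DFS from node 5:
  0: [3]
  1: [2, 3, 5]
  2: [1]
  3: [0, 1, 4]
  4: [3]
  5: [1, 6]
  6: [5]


Visit 5, push [6, 1]
Visit 1, push [3, 2]
Visit 2, push []
Visit 3, push [4, 0]
Visit 0, push []
Visit 4, push []
Visit 6, push []

DFS order: [5, 1, 2, 3, 0, 4, 6]


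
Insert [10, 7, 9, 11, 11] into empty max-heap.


Insert 10: [10]
Insert 7: [10, 7]
Insert 9: [10, 7, 9]
Insert 11: [11, 10, 9, 7]
Insert 11: [11, 11, 9, 7, 10]

Final heap: [11, 11, 9, 7, 10]


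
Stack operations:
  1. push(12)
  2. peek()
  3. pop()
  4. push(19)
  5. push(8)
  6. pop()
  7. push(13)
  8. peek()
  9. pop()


push(12) -> [12]
peek()->12
pop()->12, []
push(19) -> [19]
push(8) -> [19, 8]
pop()->8, [19]
push(13) -> [19, 13]
peek()->13
pop()->13, [19]

Final stack: [19]


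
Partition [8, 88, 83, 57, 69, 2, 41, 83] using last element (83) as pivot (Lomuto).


Pivot: 83
  8 <= 83: advance i (no swap)
  83 <= 83: swap -> [8, 83, 88, 57, 69, 2, 41, 83]
  57 <= 83: swap -> [8, 83, 57, 88, 69, 2, 41, 83]
  69 <= 83: swap -> [8, 83, 57, 69, 88, 2, 41, 83]
  2 <= 83: swap -> [8, 83, 57, 69, 2, 88, 41, 83]
  41 <= 83: swap -> [8, 83, 57, 69, 2, 41, 88, 83]
Place pivot at 6: [8, 83, 57, 69, 2, 41, 83, 88]

Partitioned: [8, 83, 57, 69, 2, 41, 83, 88]


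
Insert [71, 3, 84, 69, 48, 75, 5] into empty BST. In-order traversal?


Insert 71: root
Insert 3: L from 71
Insert 84: R from 71
Insert 69: L from 71 -> R from 3
Insert 48: L from 71 -> R from 3 -> L from 69
Insert 75: R from 71 -> L from 84
Insert 5: L from 71 -> R from 3 -> L from 69 -> L from 48

In-order: [3, 5, 48, 69, 71, 75, 84]


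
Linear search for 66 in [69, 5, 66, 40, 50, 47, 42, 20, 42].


i=0: 69!=66
i=1: 5!=66
i=2: 66==66 found!

Found at 2, 3 comps


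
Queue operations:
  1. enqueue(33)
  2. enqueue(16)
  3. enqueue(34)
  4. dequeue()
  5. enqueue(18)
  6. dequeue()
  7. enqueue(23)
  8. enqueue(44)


enqueue(33) -> [33]
enqueue(16) -> [33, 16]
enqueue(34) -> [33, 16, 34]
dequeue()->33, [16, 34]
enqueue(18) -> [16, 34, 18]
dequeue()->16, [34, 18]
enqueue(23) -> [34, 18, 23]
enqueue(44) -> [34, 18, 23, 44]

Final queue: [34, 18, 23, 44]


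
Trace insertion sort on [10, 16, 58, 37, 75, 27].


Initial: [10, 16, 58, 37, 75, 27]
Insert 16: [10, 16, 58, 37, 75, 27]
Insert 58: [10, 16, 58, 37, 75, 27]
Insert 37: [10, 16, 37, 58, 75, 27]
Insert 75: [10, 16, 37, 58, 75, 27]
Insert 27: [10, 16, 27, 37, 58, 75]

Sorted: [10, 16, 27, 37, 58, 75]


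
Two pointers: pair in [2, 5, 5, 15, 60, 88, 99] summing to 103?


lo=0(2)+hi=6(99)=101
lo=1(5)+hi=6(99)=104
lo=1(5)+hi=5(88)=93
lo=2(5)+hi=5(88)=93
lo=3(15)+hi=5(88)=103

Yes: 15+88=103


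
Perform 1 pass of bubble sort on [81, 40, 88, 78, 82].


Initial: [81, 40, 88, 78, 82]
Pass 1: [40, 81, 78, 82, 88] (3 swaps)

After 1 pass: [40, 81, 78, 82, 88]


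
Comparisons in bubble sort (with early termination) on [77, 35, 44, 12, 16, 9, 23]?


Algorithm: bubble sort (with early termination)
Input: [77, 35, 44, 12, 16, 9, 23]
Sorted: [9, 12, 16, 23, 35, 44, 77]

21


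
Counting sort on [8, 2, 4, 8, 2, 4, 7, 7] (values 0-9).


Input: [8, 2, 4, 8, 2, 4, 7, 7]
Counts: [0, 0, 2, 0, 2, 0, 0, 2, 2, 0]

Sorted: [2, 2, 4, 4, 7, 7, 8, 8]


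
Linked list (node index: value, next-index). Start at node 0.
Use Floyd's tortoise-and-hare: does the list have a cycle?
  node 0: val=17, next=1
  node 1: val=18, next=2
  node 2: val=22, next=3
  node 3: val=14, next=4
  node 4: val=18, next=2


Floyd's tortoise (slow, +1) and hare (fast, +2):
  init: slow=0, fast=0
  step 1: slow=1, fast=2
  step 2: slow=2, fast=4
  step 3: slow=3, fast=3
  slow == fast at node 3: cycle detected

Cycle: yes


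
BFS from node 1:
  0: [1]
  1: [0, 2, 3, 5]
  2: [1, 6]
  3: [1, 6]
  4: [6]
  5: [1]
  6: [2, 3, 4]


Visit 1, enqueue [0, 2, 3, 5]
Visit 0, enqueue []
Visit 2, enqueue [6]
Visit 3, enqueue []
Visit 5, enqueue []
Visit 6, enqueue [4]
Visit 4, enqueue []

BFS order: [1, 0, 2, 3, 5, 6, 4]


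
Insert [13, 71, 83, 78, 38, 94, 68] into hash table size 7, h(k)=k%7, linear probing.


Insert 13: h=6 -> slot 6
Insert 71: h=1 -> slot 1
Insert 83: h=6, 1 probes -> slot 0
Insert 78: h=1, 1 probes -> slot 2
Insert 38: h=3 -> slot 3
Insert 94: h=3, 1 probes -> slot 4
Insert 68: h=5 -> slot 5

Table: [83, 71, 78, 38, 94, 68, 13]


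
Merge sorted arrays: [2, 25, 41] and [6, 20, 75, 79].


Take 2 from A
Take 6 from B
Take 20 from B
Take 25 from A
Take 41 from A

Merged: [2, 6, 20, 25, 41, 75, 79]


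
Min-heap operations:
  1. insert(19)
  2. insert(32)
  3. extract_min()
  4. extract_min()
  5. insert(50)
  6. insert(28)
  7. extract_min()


insert(19) -> [19]
insert(32) -> [19, 32]
extract_min()->19, [32]
extract_min()->32, []
insert(50) -> [50]
insert(28) -> [28, 50]
extract_min()->28, [50]

Final heap: [50]


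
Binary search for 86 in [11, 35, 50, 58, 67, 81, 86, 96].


Step 1: lo=0, hi=7, mid=3, val=58
Step 2: lo=4, hi=7, mid=5, val=81
Step 3: lo=6, hi=7, mid=6, val=86

Found at index 6


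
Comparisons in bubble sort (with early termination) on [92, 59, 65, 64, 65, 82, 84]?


Algorithm: bubble sort (with early termination)
Input: [92, 59, 65, 64, 65, 82, 84]
Sorted: [59, 64, 65, 65, 82, 84, 92]

15


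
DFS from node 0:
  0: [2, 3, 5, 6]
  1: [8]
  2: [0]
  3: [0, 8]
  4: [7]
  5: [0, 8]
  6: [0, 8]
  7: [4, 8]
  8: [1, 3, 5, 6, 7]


Visit 0, push [6, 5, 3, 2]
Visit 2, push []
Visit 3, push [8]
Visit 8, push [7, 6, 5, 1]
Visit 1, push []
Visit 5, push []
Visit 6, push []
Visit 7, push [4]
Visit 4, push []

DFS order: [0, 2, 3, 8, 1, 5, 6, 7, 4]


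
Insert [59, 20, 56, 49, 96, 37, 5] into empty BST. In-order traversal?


Insert 59: root
Insert 20: L from 59
Insert 56: L from 59 -> R from 20
Insert 49: L from 59 -> R from 20 -> L from 56
Insert 96: R from 59
Insert 37: L from 59 -> R from 20 -> L from 56 -> L from 49
Insert 5: L from 59 -> L from 20

In-order: [5, 20, 37, 49, 56, 59, 96]


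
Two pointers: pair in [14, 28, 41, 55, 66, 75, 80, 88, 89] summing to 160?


lo=0(14)+hi=8(89)=103
lo=1(28)+hi=8(89)=117
lo=2(41)+hi=8(89)=130
lo=3(55)+hi=8(89)=144
lo=4(66)+hi=8(89)=155
lo=5(75)+hi=8(89)=164
lo=5(75)+hi=7(88)=163
lo=5(75)+hi=6(80)=155

No pair found


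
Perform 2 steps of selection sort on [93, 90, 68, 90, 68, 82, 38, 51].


Initial: [93, 90, 68, 90, 68, 82, 38, 51]
Step 1: min=38 at 6
  Swap: [38, 90, 68, 90, 68, 82, 93, 51]
Step 2: min=51 at 7
  Swap: [38, 51, 68, 90, 68, 82, 93, 90]

After 2 steps: [38, 51, 68, 90, 68, 82, 93, 90]


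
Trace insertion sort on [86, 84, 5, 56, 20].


Initial: [86, 84, 5, 56, 20]
Insert 84: [84, 86, 5, 56, 20]
Insert 5: [5, 84, 86, 56, 20]
Insert 56: [5, 56, 84, 86, 20]
Insert 20: [5, 20, 56, 84, 86]

Sorted: [5, 20, 56, 84, 86]


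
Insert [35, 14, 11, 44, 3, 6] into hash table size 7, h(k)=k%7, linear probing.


Insert 35: h=0 -> slot 0
Insert 14: h=0, 1 probes -> slot 1
Insert 11: h=4 -> slot 4
Insert 44: h=2 -> slot 2
Insert 3: h=3 -> slot 3
Insert 6: h=6 -> slot 6

Table: [35, 14, 44, 3, 11, None, 6]


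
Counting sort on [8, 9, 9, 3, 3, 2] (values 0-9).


Input: [8, 9, 9, 3, 3, 2]
Counts: [0, 0, 1, 2, 0, 0, 0, 0, 1, 2]

Sorted: [2, 3, 3, 8, 9, 9]


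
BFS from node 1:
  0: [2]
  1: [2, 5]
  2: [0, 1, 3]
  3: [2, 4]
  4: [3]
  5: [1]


Visit 1, enqueue [2, 5]
Visit 2, enqueue [0, 3]
Visit 5, enqueue []
Visit 0, enqueue []
Visit 3, enqueue [4]
Visit 4, enqueue []

BFS order: [1, 2, 5, 0, 3, 4]


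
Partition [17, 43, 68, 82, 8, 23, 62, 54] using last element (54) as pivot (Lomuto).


Pivot: 54
  17 <= 54: advance i (no swap)
  43 <= 54: advance i (no swap)
  8 <= 54: swap -> [17, 43, 8, 82, 68, 23, 62, 54]
  23 <= 54: swap -> [17, 43, 8, 23, 68, 82, 62, 54]
Place pivot at 4: [17, 43, 8, 23, 54, 82, 62, 68]

Partitioned: [17, 43, 8, 23, 54, 82, 62, 68]


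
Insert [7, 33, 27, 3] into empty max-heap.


Insert 7: [7]
Insert 33: [33, 7]
Insert 27: [33, 7, 27]
Insert 3: [33, 7, 27, 3]

Final heap: [33, 7, 27, 3]


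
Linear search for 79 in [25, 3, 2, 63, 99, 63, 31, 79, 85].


i=0: 25!=79
i=1: 3!=79
i=2: 2!=79
i=3: 63!=79
i=4: 99!=79
i=5: 63!=79
i=6: 31!=79
i=7: 79==79 found!

Found at 7, 8 comps


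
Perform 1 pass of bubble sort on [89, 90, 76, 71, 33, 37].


Initial: [89, 90, 76, 71, 33, 37]
Pass 1: [89, 76, 71, 33, 37, 90] (4 swaps)

After 1 pass: [89, 76, 71, 33, 37, 90]


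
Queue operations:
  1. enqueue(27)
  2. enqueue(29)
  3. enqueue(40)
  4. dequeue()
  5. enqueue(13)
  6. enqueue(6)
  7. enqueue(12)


enqueue(27) -> [27]
enqueue(29) -> [27, 29]
enqueue(40) -> [27, 29, 40]
dequeue()->27, [29, 40]
enqueue(13) -> [29, 40, 13]
enqueue(6) -> [29, 40, 13, 6]
enqueue(12) -> [29, 40, 13, 6, 12]

Final queue: [29, 40, 13, 6, 12]


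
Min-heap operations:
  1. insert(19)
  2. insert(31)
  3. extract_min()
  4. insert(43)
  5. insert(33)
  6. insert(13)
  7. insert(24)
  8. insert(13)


insert(19) -> [19]
insert(31) -> [19, 31]
extract_min()->19, [31]
insert(43) -> [31, 43]
insert(33) -> [31, 43, 33]
insert(13) -> [13, 31, 33, 43]
insert(24) -> [13, 24, 33, 43, 31]
insert(13) -> [13, 24, 13, 43, 31, 33]

Final heap: [13, 24, 13, 43, 31, 33]


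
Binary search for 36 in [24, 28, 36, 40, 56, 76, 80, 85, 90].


Step 1: lo=0, hi=8, mid=4, val=56
Step 2: lo=0, hi=3, mid=1, val=28
Step 3: lo=2, hi=3, mid=2, val=36

Found at index 2


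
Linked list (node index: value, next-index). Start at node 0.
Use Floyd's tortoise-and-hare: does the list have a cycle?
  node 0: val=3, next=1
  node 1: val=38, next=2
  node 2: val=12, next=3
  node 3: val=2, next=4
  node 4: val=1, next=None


Floyd's tortoise (slow, +1) and hare (fast, +2):
  init: slow=0, fast=0
  step 1: slow=1, fast=2
  step 2: slow=2, fast=4
  step 3: fast -> None, no cycle

Cycle: no


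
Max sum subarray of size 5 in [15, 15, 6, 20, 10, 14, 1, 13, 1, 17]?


[0:5]: 66
[1:6]: 65
[2:7]: 51
[3:8]: 58
[4:9]: 39
[5:10]: 46

Max: 66 at [0:5]


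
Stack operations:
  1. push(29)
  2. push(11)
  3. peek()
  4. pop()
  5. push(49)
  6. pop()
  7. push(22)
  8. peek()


push(29) -> [29]
push(11) -> [29, 11]
peek()->11
pop()->11, [29]
push(49) -> [29, 49]
pop()->49, [29]
push(22) -> [29, 22]
peek()->22

Final stack: [29, 22]


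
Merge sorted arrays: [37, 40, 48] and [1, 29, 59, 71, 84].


Take 1 from B
Take 29 from B
Take 37 from A
Take 40 from A
Take 48 from A

Merged: [1, 29, 37, 40, 48, 59, 71, 84]


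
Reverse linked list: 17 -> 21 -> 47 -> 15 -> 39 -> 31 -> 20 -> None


Step 1: curr=17, set curr.next=prev(None) | reversed so far: 17
Step 2: curr=21, set curr.next=prev(17) | reversed so far: 21 -> 17
Step 3: curr=47, set curr.next=prev(21) | reversed so far: 47 -> 21 -> 17
Step 4: curr=15, set curr.next=prev(47) | reversed so far: 15 -> 47 -> 21 -> 17
Step 5: curr=39, set curr.next=prev(15) | reversed so far: 39 -> 15 -> 47 -> 21 -> 17
Step 6: curr=31, set curr.next=prev(39) | reversed so far: 31 -> 39 -> 15 -> 47 -> 21 -> 17
Step 7: curr=20, set curr.next=prev(31) | reversed so far: 20 -> 31 -> 39 -> 15 -> 47 -> 21 -> 17

20 -> 31 -> 39 -> 15 -> 47 -> 21 -> 17 -> None


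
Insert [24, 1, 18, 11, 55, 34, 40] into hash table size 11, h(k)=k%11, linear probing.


Insert 24: h=2 -> slot 2
Insert 1: h=1 -> slot 1
Insert 18: h=7 -> slot 7
Insert 11: h=0 -> slot 0
Insert 55: h=0, 3 probes -> slot 3
Insert 34: h=1, 3 probes -> slot 4
Insert 40: h=7, 1 probes -> slot 8

Table: [11, 1, 24, 55, 34, None, None, 18, 40, None, None]


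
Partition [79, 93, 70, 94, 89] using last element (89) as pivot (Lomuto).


Pivot: 89
  79 <= 89: advance i (no swap)
  70 <= 89: swap -> [79, 70, 93, 94, 89]
Place pivot at 2: [79, 70, 89, 94, 93]

Partitioned: [79, 70, 89, 94, 93]


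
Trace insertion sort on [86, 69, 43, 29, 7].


Initial: [86, 69, 43, 29, 7]
Insert 69: [69, 86, 43, 29, 7]
Insert 43: [43, 69, 86, 29, 7]
Insert 29: [29, 43, 69, 86, 7]
Insert 7: [7, 29, 43, 69, 86]

Sorted: [7, 29, 43, 69, 86]


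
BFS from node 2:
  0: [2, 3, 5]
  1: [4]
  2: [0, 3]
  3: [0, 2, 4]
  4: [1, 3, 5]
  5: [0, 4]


Visit 2, enqueue [0, 3]
Visit 0, enqueue [5]
Visit 3, enqueue [4]
Visit 5, enqueue []
Visit 4, enqueue [1]
Visit 1, enqueue []

BFS order: [2, 0, 3, 5, 4, 1]


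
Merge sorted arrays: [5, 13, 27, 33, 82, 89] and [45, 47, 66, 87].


Take 5 from A
Take 13 from A
Take 27 from A
Take 33 from A
Take 45 from B
Take 47 from B
Take 66 from B
Take 82 from A
Take 87 from B

Merged: [5, 13, 27, 33, 45, 47, 66, 82, 87, 89]


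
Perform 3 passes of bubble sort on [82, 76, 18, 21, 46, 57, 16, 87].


Initial: [82, 76, 18, 21, 46, 57, 16, 87]
Pass 1: [76, 18, 21, 46, 57, 16, 82, 87] (6 swaps)
Pass 2: [18, 21, 46, 57, 16, 76, 82, 87] (5 swaps)
Pass 3: [18, 21, 46, 16, 57, 76, 82, 87] (1 swaps)

After 3 passes: [18, 21, 46, 16, 57, 76, 82, 87]


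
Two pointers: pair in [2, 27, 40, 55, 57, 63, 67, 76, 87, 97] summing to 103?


lo=0(2)+hi=9(97)=99
lo=1(27)+hi=9(97)=124
lo=1(27)+hi=8(87)=114
lo=1(27)+hi=7(76)=103

Yes: 27+76=103


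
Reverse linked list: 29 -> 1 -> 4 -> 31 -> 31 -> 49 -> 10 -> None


Step 1: curr=29, set curr.next=prev(None) | reversed so far: 29
Step 2: curr=1, set curr.next=prev(29) | reversed so far: 1 -> 29
Step 3: curr=4, set curr.next=prev(1) | reversed so far: 4 -> 1 -> 29
Step 4: curr=31, set curr.next=prev(4) | reversed so far: 31 -> 4 -> 1 -> 29
Step 5: curr=31, set curr.next=prev(31) | reversed so far: 31 -> 31 -> 4 -> 1 -> 29
Step 6: curr=49, set curr.next=prev(31) | reversed so far: 49 -> 31 -> 31 -> 4 -> 1 -> 29
Step 7: curr=10, set curr.next=prev(49) | reversed so far: 10 -> 49 -> 31 -> 31 -> 4 -> 1 -> 29

10 -> 49 -> 31 -> 31 -> 4 -> 1 -> 29 -> None


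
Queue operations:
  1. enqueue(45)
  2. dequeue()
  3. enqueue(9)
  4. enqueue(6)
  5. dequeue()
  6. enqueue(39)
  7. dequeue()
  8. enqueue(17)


enqueue(45) -> [45]
dequeue()->45, []
enqueue(9) -> [9]
enqueue(6) -> [9, 6]
dequeue()->9, [6]
enqueue(39) -> [6, 39]
dequeue()->6, [39]
enqueue(17) -> [39, 17]

Final queue: [39, 17]


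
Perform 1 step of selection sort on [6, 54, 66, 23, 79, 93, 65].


Initial: [6, 54, 66, 23, 79, 93, 65]
Step 1: min=6 at 0
  Swap: [6, 54, 66, 23, 79, 93, 65]

After 1 step: [6, 54, 66, 23, 79, 93, 65]


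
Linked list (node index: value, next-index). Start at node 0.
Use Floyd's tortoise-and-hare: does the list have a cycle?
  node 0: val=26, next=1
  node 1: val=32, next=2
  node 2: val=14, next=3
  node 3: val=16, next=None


Floyd's tortoise (slow, +1) and hare (fast, +2):
  init: slow=0, fast=0
  step 1: slow=1, fast=2
  step 2: fast 2->3->None, no cycle

Cycle: no


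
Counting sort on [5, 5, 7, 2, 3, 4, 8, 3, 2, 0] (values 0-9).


Input: [5, 5, 7, 2, 3, 4, 8, 3, 2, 0]
Counts: [1, 0, 2, 2, 1, 2, 0, 1, 1, 0]

Sorted: [0, 2, 2, 3, 3, 4, 5, 5, 7, 8]


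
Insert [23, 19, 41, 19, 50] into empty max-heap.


Insert 23: [23]
Insert 19: [23, 19]
Insert 41: [41, 19, 23]
Insert 19: [41, 19, 23, 19]
Insert 50: [50, 41, 23, 19, 19]

Final heap: [50, 41, 23, 19, 19]


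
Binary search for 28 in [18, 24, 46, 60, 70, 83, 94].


Step 1: lo=0, hi=6, mid=3, val=60
Step 2: lo=0, hi=2, mid=1, val=24
Step 3: lo=2, hi=2, mid=2, val=46

Not found


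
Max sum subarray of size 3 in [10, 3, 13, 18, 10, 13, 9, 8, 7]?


[0:3]: 26
[1:4]: 34
[2:5]: 41
[3:6]: 41
[4:7]: 32
[5:8]: 30
[6:9]: 24

Max: 41 at [2:5]


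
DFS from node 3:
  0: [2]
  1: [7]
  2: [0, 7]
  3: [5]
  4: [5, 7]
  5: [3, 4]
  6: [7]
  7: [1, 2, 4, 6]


Visit 3, push [5]
Visit 5, push [4]
Visit 4, push [7]
Visit 7, push [6, 2, 1]
Visit 1, push []
Visit 2, push [0]
Visit 0, push []
Visit 6, push []

DFS order: [3, 5, 4, 7, 1, 2, 0, 6]


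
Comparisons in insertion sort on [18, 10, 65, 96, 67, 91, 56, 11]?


Algorithm: insertion sort
Input: [18, 10, 65, 96, 67, 91, 56, 11]
Sorted: [10, 11, 18, 56, 65, 67, 91, 96]

19


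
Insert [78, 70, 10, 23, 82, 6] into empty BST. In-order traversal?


Insert 78: root
Insert 70: L from 78
Insert 10: L from 78 -> L from 70
Insert 23: L from 78 -> L from 70 -> R from 10
Insert 82: R from 78
Insert 6: L from 78 -> L from 70 -> L from 10

In-order: [6, 10, 23, 70, 78, 82]


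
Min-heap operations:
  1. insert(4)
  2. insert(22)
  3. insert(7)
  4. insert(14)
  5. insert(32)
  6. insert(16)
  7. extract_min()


insert(4) -> [4]
insert(22) -> [4, 22]
insert(7) -> [4, 22, 7]
insert(14) -> [4, 14, 7, 22]
insert(32) -> [4, 14, 7, 22, 32]
insert(16) -> [4, 14, 7, 22, 32, 16]
extract_min()->4, [7, 14, 16, 22, 32]

Final heap: [7, 14, 16, 22, 32]


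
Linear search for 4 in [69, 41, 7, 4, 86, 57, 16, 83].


i=0: 69!=4
i=1: 41!=4
i=2: 7!=4
i=3: 4==4 found!

Found at 3, 4 comps


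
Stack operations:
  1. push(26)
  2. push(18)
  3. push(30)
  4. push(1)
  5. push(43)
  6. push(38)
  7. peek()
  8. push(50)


push(26) -> [26]
push(18) -> [26, 18]
push(30) -> [26, 18, 30]
push(1) -> [26, 18, 30, 1]
push(43) -> [26, 18, 30, 1, 43]
push(38) -> [26, 18, 30, 1, 43, 38]
peek()->38
push(50) -> [26, 18, 30, 1, 43, 38, 50]

Final stack: [26, 18, 30, 1, 43, 38, 50]


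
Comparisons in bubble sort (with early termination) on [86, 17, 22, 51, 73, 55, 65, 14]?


Algorithm: bubble sort (with early termination)
Input: [86, 17, 22, 51, 73, 55, 65, 14]
Sorted: [14, 17, 22, 51, 55, 65, 73, 86]

28


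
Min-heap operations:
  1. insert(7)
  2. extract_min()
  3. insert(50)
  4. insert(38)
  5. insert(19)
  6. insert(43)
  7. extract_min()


insert(7) -> [7]
extract_min()->7, []
insert(50) -> [50]
insert(38) -> [38, 50]
insert(19) -> [19, 50, 38]
insert(43) -> [19, 43, 38, 50]
extract_min()->19, [38, 43, 50]

Final heap: [38, 43, 50]


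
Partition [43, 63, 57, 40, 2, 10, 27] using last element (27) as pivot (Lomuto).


Pivot: 27
  2 <= 27: swap -> [2, 63, 57, 40, 43, 10, 27]
  10 <= 27: swap -> [2, 10, 57, 40, 43, 63, 27]
Place pivot at 2: [2, 10, 27, 40, 43, 63, 57]

Partitioned: [2, 10, 27, 40, 43, 63, 57]


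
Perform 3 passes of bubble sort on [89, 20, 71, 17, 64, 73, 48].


Initial: [89, 20, 71, 17, 64, 73, 48]
Pass 1: [20, 71, 17, 64, 73, 48, 89] (6 swaps)
Pass 2: [20, 17, 64, 71, 48, 73, 89] (3 swaps)
Pass 3: [17, 20, 64, 48, 71, 73, 89] (2 swaps)

After 3 passes: [17, 20, 64, 48, 71, 73, 89]


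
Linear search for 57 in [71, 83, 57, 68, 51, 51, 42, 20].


i=0: 71!=57
i=1: 83!=57
i=2: 57==57 found!

Found at 2, 3 comps


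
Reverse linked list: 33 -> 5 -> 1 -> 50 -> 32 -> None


Step 1: curr=33, set curr.next=prev(None) | reversed so far: 33
Step 2: curr=5, set curr.next=prev(33) | reversed so far: 5 -> 33
Step 3: curr=1, set curr.next=prev(5) | reversed so far: 1 -> 5 -> 33
Step 4: curr=50, set curr.next=prev(1) | reversed so far: 50 -> 1 -> 5 -> 33
Step 5: curr=32, set curr.next=prev(50) | reversed so far: 32 -> 50 -> 1 -> 5 -> 33

32 -> 50 -> 1 -> 5 -> 33 -> None
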